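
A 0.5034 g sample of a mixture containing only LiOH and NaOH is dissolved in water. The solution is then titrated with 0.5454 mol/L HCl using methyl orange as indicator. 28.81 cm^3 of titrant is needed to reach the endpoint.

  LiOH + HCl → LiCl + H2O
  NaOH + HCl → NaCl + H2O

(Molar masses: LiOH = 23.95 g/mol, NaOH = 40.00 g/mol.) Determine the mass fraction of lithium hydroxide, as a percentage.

n(HCl) = 0.02881 × 0.5454 = 0.01571 mol
Let x = n(LiOH), y = n(NaOH).
Titrant: 1x + 1y = 0.01571;  mass: 23.95x + 40.00y = 0.5034
Solving, x = 7.796 × 10^-3 mol, y = 7.917 × 10^-3 mol
mass of LiOH = 7.796 × 10^-3 × 23.95 = 0.1867 g
% LiOH = 0.1867 / 0.5034 × 100 = 37.09 %

37.09 %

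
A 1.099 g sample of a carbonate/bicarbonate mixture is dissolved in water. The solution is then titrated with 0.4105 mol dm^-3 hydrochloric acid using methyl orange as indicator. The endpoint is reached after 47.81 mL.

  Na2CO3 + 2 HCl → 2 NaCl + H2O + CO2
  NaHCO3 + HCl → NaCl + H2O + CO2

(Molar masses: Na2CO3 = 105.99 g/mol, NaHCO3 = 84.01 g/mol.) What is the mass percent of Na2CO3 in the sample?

85.48 %

n(HCl) = 0.04781 × 0.4105 = 0.01963 mol
Let x = n(Na2CO3), y = n(NaHCO3).
Titrant: 2x + 1y = 0.01963;  mass: 105.99x + 84.01y = 1.099
Solving, x = 8.863 × 10^-3 mol, y = 1.900 × 10^-3 mol
mass of Na2CO3 = 8.863 × 10^-3 × 105.99 = 0.9394 g
% Na2CO3 = 0.9394 / 1.099 × 100 = 85.48 %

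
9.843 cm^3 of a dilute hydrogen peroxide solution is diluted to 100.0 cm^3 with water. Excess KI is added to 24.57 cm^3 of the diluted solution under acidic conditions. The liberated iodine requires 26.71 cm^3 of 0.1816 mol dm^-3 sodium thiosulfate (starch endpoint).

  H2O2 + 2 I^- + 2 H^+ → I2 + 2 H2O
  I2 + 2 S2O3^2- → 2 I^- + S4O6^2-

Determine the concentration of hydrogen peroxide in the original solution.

1.003 mol/L

n(S2O3^2-) = 0.02671 × 0.1816 = 4.851 × 10^-3 mol
n(I2) = n(S2O3^2-)/2 = 2.425 × 10^-3 mol
n(H2O2) in the aliquot = 2.425 × 10^-3 mol (1:1 ratio)
[H2O2]_dilute = 2.425 × 10^-3 / 0.02457 = 0.09871 mol/L
[H2O2]_original = 0.09871 × 100.0/9.843 = 1.003 mol/L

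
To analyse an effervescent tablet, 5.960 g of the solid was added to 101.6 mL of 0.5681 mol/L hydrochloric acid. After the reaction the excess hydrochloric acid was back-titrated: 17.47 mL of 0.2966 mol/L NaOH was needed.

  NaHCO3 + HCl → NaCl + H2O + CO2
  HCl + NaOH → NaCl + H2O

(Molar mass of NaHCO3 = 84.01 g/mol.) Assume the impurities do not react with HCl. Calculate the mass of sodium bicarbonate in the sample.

4.414 g

n(HCl) added = 0.1016 × 0.5681 = 0.05772 mol
n(NaOH) used in back-titration = 0.01747 × 0.2966 = 5.182 × 10^-3 mol
n(HCl) left over = 5.182 × 10^-3 mol (1:1 ratio)
n(HCl) consumed by analyte = 0.05772 − 5.182 × 10^-3 = 0.05254 mol
n(NaHCO3) = 0.05254 mol (1:1 ratio)
mass of NaHCO3 = 0.05254 × 84.01 = 4.414 g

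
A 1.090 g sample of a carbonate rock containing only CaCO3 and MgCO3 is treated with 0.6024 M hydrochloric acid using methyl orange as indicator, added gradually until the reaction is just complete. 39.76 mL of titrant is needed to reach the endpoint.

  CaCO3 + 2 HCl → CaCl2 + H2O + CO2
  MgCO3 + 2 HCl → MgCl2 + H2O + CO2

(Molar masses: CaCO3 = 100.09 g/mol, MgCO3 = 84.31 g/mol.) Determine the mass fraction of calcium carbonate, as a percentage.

46.74 %

n(HCl) = 0.03976 × 0.6024 = 0.02395 mol
Let x = n(CaCO3), y = n(MgCO3).
Titrant: 2x + 2y = 0.02395;  mass: 100.09x + 84.31y = 1.090
Solving, x = 5.090 × 10^-3 mol, y = 6.885 × 10^-3 mol
mass of CaCO3 = 5.090 × 10^-3 × 100.09 = 0.5095 g
% CaCO3 = 0.5095 / 1.090 × 100 = 46.74 %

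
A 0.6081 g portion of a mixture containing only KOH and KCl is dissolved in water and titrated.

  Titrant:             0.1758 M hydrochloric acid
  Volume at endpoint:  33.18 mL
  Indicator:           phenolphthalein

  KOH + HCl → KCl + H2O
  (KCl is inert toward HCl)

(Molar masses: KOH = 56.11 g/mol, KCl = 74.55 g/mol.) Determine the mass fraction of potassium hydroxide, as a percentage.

n(HCl) = 0.03318 × 0.1758 = 5.833 × 10^-3 mol
Let x = n(KOH), y = n(KCl).
Titrant: 1x = 5.833 × 10^-3;  mass: 56.11x + 74.55y = 0.6081
Solving, x = 5.833 × 10^-3 mol, y = 3.767 × 10^-3 mol
mass of KOH = 5.833 × 10^-3 × 56.11 = 0.3273 g
% KOH = 0.3273 / 0.6081 × 100 = 53.82 %

53.82 %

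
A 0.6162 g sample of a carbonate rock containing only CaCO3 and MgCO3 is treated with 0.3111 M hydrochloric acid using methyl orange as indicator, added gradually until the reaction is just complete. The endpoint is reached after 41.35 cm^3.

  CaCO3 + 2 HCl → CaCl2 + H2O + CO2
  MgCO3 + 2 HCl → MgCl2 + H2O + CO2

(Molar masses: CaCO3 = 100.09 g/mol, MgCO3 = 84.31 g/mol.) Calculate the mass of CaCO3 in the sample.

0.4689 g

n(HCl) = 0.04135 × 0.3111 = 0.01286 mol
Let x = n(CaCO3), y = n(MgCO3).
Titrant: 2x + 2y = 0.01286;  mass: 100.09x + 84.31y = 0.6162
Solving, x = 4.684 × 10^-3 mol, y = 1.748 × 10^-3 mol
mass of CaCO3 = 4.684 × 10^-3 × 100.09 = 0.4689 g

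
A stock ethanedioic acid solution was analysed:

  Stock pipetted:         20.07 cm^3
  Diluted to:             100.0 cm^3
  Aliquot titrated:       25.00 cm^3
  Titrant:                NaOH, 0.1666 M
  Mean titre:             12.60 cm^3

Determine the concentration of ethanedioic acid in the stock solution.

H2C2O4 + 2 NaOH → Na2C2O4 + 2 H2O
n(NaOH) = 0.01260 × 0.1666 = 2.099 × 10^-3 mol
From the 1:2 ratio, n(H2C2O4) in the aliquot = 1/2 × 2.099 × 10^-3 = 1.050 × 10^-3 mol
[H2C2O4]_dilute = 1.050 × 10^-3 / 0.02500 = 0.04198 mol/L
Dilution factor = 100.0 / 20.07 = 4.983
[H2C2O4]_stock = 0.04198 × 4.983 = 0.2092 mol/L

0.2092 M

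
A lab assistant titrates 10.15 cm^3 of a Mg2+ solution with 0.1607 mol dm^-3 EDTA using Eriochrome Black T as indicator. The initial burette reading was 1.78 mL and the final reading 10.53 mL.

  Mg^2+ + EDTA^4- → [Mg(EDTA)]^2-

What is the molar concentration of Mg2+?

n(EDTA) = 0.008750 L × 0.1607 mol/L = 1.406 × 10^-3 mol
n(Mg2+) = 1.406 × 10^-3 mol (1:1 mole ratio)
[Mg2+] = 1.406 × 10^-3 mol / 0.01015 L = 0.1385 mol/L

0.1385 mol/L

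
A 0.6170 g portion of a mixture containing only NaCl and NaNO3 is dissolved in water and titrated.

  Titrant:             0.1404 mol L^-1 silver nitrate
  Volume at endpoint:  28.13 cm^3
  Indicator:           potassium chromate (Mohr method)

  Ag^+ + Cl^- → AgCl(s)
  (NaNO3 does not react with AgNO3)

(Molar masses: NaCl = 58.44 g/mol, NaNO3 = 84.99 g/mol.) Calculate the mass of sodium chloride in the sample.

0.2308 g

n(AgNO3) = 0.02813 × 0.1404 = 3.949 × 10^-3 mol
Let x = n(NaCl), y = n(NaNO3).
Titrant: 1x = 3.949 × 10^-3;  mass: 58.44x + 84.99y = 0.6170
Solving, x = 3.949 × 10^-3 mol, y = 4.544 × 10^-3 mol
mass of NaCl = 3.949 × 10^-3 × 58.44 = 0.2308 g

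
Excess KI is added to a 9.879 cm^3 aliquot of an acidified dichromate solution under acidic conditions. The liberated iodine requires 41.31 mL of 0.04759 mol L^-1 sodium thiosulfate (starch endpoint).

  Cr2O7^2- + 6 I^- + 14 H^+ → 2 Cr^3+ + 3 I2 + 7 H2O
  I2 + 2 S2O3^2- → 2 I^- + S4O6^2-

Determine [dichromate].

0.03317 mol/L

n(S2O3^2-) = 0.04131 × 0.04759 = 1.966 × 10^-3 mol
n(I2) = n(S2O3^2-)/2 = 9.830 × 10^-4 mol
From the 1:3 ratio, n(Cr2O7^2-) in the aliquot = 1/3 × 9.830 × 10^-4 = 3.277 × 10^-4 mol
[Cr2O7^2-] = 3.277 × 10^-4 / 0.009879 = 0.03317 mol/L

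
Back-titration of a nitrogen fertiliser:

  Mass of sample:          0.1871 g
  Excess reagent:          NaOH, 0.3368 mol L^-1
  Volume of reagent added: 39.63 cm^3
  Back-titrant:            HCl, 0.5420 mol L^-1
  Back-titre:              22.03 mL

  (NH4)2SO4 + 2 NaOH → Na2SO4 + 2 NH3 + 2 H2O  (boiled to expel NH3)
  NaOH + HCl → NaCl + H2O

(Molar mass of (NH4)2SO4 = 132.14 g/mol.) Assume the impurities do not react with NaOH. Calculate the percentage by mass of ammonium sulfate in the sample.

n(NaOH) added = 0.03963 × 0.3368 = 0.01335 mol
n(HCl) used in back-titration = 0.02203 × 0.5420 = 0.01194 mol
n(NaOH) left over = 0.01194 mol (1:1 ratio)
n(NaOH) consumed by analyte = 0.01335 − 0.01194 = 1.407 × 10^-3 mol
From the 1:2 ratio, n((NH4)2SO4) = 1/2 × 1.407 × 10^-3 = 7.036 × 10^-4 mol
mass of (NH4)2SO4 = 7.036 × 10^-4 × 132.14 = 0.09297 g
% (NH4)2SO4 = 0.09297 / 0.1871 × 100 = 49.69 %

49.69 %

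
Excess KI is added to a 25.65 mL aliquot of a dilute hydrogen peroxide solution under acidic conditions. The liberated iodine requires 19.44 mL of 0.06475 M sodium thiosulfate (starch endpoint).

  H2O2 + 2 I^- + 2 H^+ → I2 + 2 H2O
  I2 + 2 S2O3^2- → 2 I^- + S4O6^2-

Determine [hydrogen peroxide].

n(S2O3^2-) = 0.01944 × 0.06475 = 1.259 × 10^-3 mol
n(I2) = n(S2O3^2-)/2 = 6.294 × 10^-4 mol
n(H2O2) in the aliquot = 6.294 × 10^-4 mol (1:1 ratio)
[H2O2] = 6.294 × 10^-4 / 0.02565 = 0.02454 mol/L

0.02454 M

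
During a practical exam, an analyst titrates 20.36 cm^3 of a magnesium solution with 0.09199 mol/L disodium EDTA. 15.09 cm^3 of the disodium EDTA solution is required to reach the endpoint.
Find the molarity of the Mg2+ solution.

Mg^2+ + EDTA^4- → [Mg(EDTA)]^2-
n(EDTA) = 0.01509 L × 0.09199 mol/L = 1.388 × 10^-3 mol
n(Mg2+) = 1.388 × 10^-3 mol (1:1 mole ratio)
[Mg2+] = 1.388 × 10^-3 mol / 0.02036 L = 0.06818 mol/L

0.06818 mol/L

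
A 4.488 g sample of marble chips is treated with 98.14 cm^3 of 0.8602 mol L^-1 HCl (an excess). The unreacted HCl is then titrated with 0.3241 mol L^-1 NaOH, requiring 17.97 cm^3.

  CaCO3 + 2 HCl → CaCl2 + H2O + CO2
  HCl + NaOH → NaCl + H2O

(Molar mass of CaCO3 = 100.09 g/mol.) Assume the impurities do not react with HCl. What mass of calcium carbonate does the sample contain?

3.933 g

n(HCl) added = 0.09814 × 0.8602 = 0.08442 mol
n(NaOH) used in back-titration = 0.01797 × 0.3241 = 5.824 × 10^-3 mol
n(HCl) left over = 5.824 × 10^-3 mol (1:1 ratio)
n(HCl) consumed by analyte = 0.08442 − 5.824 × 10^-3 = 0.07860 mol
From the 1:2 ratio, n(CaCO3) = 1/2 × 0.07860 = 0.03930 mol
mass of CaCO3 = 0.03930 × 100.09 = 3.933 g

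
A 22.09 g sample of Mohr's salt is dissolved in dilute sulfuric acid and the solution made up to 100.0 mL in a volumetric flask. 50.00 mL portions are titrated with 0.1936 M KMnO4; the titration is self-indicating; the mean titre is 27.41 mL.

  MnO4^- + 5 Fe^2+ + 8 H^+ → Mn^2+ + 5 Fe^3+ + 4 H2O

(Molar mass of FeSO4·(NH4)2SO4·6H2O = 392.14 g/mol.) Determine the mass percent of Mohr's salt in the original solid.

94.20 %

n(KMnO4) per titration = 0.02741 × 0.1936 = 5.307 × 10^-3 mol
From the 5:1 ratio, n(FeSO4·(NH4)2SO4·6H2O) in each aliquot = 5/1 × 5.307 × 10^-3 = 0.02653 mol
n(FeSO4·(NH4)2SO4·6H2O) in the whole flask = 0.02653 × 100.0/50.00 = 0.05307 mol
mass of FeSO4·(NH4)2SO4·6H2O = 0.05307 × 392.14 = 20.81 g
% FeSO4·(NH4)2SO4·6H2O = 20.81 / 22.09 × 100 = 94.20 %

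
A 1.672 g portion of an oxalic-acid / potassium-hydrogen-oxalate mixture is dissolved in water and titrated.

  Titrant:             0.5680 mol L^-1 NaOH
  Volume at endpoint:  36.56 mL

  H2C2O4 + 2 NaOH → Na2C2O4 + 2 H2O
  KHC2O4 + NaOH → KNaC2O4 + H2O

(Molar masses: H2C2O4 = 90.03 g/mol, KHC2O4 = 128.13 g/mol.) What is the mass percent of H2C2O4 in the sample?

32.03 %

n(NaOH) = 0.03656 × 0.5680 = 0.02077 mol
Let x = n(H2C2O4), y = n(KHC2O4).
Titrant: 2x + 1y = 0.02077;  mass: 90.03x + 128.13y = 1.672
Solving, x = 5.948 × 10^-3 mol, y = 8.870 × 10^-3 mol
mass of H2C2O4 = 5.948 × 10^-3 × 90.03 = 0.5355 g
% H2C2O4 = 0.5355 / 1.672 × 100 = 32.03 %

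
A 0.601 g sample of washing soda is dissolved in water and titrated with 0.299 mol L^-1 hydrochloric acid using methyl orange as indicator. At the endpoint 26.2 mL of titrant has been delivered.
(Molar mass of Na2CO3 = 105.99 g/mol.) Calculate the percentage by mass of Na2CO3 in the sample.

Na2CO3 + 2 HCl → 2 NaCl + H2O + CO2
n(HCl) = 0.0262 L × 0.299 mol/L = 7.83 × 10^-3 mol
From the 1:2 ratio, n(Na2CO3) = 1/2 × 7.83 × 10^-3 = 3.92 × 10^-3 mol
mass of Na2CO3 = 3.92 × 10^-3 × 105.99 g/mol = 0.415 g
% Na2CO3 = 0.415 / 0.601 × 100 = 69.1 %

69.1 %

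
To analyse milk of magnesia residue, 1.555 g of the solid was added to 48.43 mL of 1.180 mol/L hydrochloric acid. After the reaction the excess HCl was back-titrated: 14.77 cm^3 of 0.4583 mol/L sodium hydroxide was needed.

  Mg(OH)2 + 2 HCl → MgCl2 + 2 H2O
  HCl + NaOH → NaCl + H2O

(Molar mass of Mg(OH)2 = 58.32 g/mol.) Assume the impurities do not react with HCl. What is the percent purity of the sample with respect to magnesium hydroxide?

94.47 %

n(HCl) added = 0.04843 × 1.180 = 0.05715 mol
n(NaOH) used in back-titration = 0.01477 × 0.4583 = 6.769 × 10^-3 mol
n(HCl) left over = 6.769 × 10^-3 mol (1:1 ratio)
n(HCl) consumed by analyte = 0.05715 − 6.769 × 10^-3 = 0.05038 mol
From the 1:2 ratio, n(Mg(OH)2) = 1/2 × 0.05038 = 0.02519 mol
mass of Mg(OH)2 = 0.02519 × 58.32 = 1.469 g
% Mg(OH)2 = 1.469 / 1.555 × 100 = 94.47 %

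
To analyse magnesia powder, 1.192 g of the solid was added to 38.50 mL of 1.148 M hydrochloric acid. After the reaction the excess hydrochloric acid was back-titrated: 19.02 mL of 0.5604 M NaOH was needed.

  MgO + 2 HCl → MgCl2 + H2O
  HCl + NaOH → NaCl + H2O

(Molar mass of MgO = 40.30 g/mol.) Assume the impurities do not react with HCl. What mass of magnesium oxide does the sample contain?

0.6758 g

n(HCl) added = 0.03850 × 1.148 = 0.04420 mol
n(NaOH) used in back-titration = 0.01902 × 0.5604 = 0.01066 mol
n(HCl) left over = 0.01066 mol (1:1 ratio)
n(HCl) consumed by analyte = 0.04420 − 0.01066 = 0.03354 mol
From the 1:2 ratio, n(MgO) = 1/2 × 0.03354 = 0.01677 mol
mass of MgO = 0.01677 × 40.30 = 0.6758 g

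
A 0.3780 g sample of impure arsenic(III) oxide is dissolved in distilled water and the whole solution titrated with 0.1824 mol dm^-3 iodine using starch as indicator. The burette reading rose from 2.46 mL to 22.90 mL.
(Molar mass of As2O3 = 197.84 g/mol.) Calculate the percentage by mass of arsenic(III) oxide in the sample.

As2O3 + 2 I2 + 2 H2O → As2O5 + 4 HI
n(I2) = 0.02044 L × 0.1824 mol/L = 3.728 × 10^-3 mol
From the 1:2 ratio, n(As2O3) = 1/2 × 3.728 × 10^-3 = 1.864 × 10^-3 mol
mass of As2O3 = 1.864 × 10^-3 × 197.84 g/mol = 0.3688 g
% As2O3 = 0.3688 / 0.3780 × 100 = 97.57 %

97.57 %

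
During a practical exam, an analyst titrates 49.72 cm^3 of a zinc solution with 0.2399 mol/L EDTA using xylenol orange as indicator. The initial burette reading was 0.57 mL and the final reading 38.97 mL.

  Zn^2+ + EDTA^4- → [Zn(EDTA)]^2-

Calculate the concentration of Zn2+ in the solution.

n(EDTA) = 0.03840 L × 0.2399 mol/L = 9.212 × 10^-3 mol
n(Zn2+) = 9.212 × 10^-3 mol (1:1 mole ratio)
[Zn2+] = 9.212 × 10^-3 mol / 0.04972 L = 0.1853 mol/L

0.1853 mol/L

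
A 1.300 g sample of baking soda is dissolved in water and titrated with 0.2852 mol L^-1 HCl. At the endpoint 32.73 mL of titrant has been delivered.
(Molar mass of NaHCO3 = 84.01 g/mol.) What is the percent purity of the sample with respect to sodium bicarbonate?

NaHCO3 + HCl → NaCl + H2O + CO2
n(HCl) = 0.03273 L × 0.2852 mol/L = 9.335 × 10^-3 mol
n(NaHCO3) = 9.335 × 10^-3 mol (1:1 ratio)
mass of NaHCO3 = 9.335 × 10^-3 × 84.01 g/mol = 0.7842 g
% NaHCO3 = 0.7842 / 1.300 × 100 = 60.32 %

60.32 %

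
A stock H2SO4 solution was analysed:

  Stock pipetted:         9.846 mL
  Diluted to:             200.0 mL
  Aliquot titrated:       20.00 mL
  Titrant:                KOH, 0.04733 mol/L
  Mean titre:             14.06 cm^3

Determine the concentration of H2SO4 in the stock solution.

H2SO4 + 2 KOH → K2SO4 + 2 H2O
n(KOH) = 0.01406 × 0.04733 = 6.655 × 10^-4 mol
From the 1:2 ratio, n(H2SO4) in the aliquot = 1/2 × 6.655 × 10^-4 = 3.327 × 10^-4 mol
[H2SO4]_dilute = 3.327 × 10^-4 / 0.02000 = 0.01664 mol/L
Dilution factor = 200.0 / 9.846 = 20.31
[H2SO4]_stock = 0.01664 × 20.31 = 0.3379 mol/L

0.3379 mol/L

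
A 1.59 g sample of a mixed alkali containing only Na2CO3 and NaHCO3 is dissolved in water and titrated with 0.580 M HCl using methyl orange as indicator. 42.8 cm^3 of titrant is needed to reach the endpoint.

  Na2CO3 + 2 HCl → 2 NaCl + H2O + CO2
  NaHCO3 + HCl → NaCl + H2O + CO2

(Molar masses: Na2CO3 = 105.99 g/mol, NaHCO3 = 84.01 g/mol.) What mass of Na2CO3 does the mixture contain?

0.847 g

n(HCl) = 0.0428 × 0.580 = 0.0248 mol
Let x = n(Na2CO3), y = n(NaHCO3).
Titrant: 2x + 1y = 0.0248;  mass: 105.99x + 84.01y = 1.59
Solving, x = 7.99 × 10^-3 mol, y = 8.85 × 10^-3 mol
mass of Na2CO3 = 7.99 × 10^-3 × 105.99 = 0.847 g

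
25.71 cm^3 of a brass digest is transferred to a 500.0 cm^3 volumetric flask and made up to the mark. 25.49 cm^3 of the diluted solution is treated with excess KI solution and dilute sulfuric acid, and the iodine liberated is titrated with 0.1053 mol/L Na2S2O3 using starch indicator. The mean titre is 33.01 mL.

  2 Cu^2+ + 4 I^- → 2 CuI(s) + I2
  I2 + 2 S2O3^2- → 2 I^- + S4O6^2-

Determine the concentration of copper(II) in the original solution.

2.652 mol/L

n(S2O3^2-) = 0.03301 × 0.1053 = 3.476 × 10^-3 mol
n(I2) = n(S2O3^2-)/2 = 1.738 × 10^-3 mol
From the 2:1 ratio, n(Cu2+) in the aliquot = 2/1 × 1.738 × 10^-3 = 3.476 × 10^-3 mol
[Cu2+]_dilute = 3.476 × 10^-3 / 0.02549 = 0.1364 mol/L
[Cu2+]_original = 0.1364 × 500.0/25.71 = 2.652 mol/L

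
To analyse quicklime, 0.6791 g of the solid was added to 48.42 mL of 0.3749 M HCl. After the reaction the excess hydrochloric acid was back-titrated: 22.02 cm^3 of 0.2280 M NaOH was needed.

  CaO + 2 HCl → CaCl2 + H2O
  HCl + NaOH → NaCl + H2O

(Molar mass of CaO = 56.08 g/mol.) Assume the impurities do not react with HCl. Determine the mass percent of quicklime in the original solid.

54.22 %

n(HCl) added = 0.04842 × 0.3749 = 0.01815 mol
n(NaOH) used in back-titration = 0.02202 × 0.2280 = 5.021 × 10^-3 mol
n(HCl) left over = 5.021 × 10^-3 mol (1:1 ratio)
n(HCl) consumed by analyte = 0.01815 − 5.021 × 10^-3 = 0.01313 mol
From the 1:2 ratio, n(CaO) = 1/2 × 0.01313 = 6.566 × 10^-3 mol
mass of CaO = 6.566 × 10^-3 × 56.08 = 0.3682 g
% CaO = 0.3682 / 0.6791 × 100 = 54.22 %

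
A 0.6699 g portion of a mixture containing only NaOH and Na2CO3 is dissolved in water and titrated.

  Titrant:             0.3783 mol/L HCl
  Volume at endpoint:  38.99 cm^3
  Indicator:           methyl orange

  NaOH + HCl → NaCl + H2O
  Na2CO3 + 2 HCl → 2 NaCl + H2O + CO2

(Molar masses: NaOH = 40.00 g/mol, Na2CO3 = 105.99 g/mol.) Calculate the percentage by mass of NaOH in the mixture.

51.36 %

n(HCl) = 0.03899 × 0.3783 = 0.01475 mol
Let x = n(NaOH), y = n(Na2CO3).
Titrant: 1x + 2y = 0.01475;  mass: 40.00x + 105.99y = 0.6699
Solving, x = 8.601 × 10^-3 mol, y = 3.074 × 10^-3 mol
mass of NaOH = 8.601 × 10^-3 × 40.00 = 0.3440 g
% NaOH = 0.3440 / 0.6699 × 100 = 51.36 %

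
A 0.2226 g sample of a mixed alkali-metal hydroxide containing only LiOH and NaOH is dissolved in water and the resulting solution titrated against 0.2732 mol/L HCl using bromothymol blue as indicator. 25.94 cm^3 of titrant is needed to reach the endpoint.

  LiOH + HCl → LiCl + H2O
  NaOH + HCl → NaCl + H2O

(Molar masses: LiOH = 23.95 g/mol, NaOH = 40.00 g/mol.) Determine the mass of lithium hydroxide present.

n(HCl) = 0.02594 × 0.2732 = 7.087 × 10^-3 mol
Let x = n(LiOH), y = n(NaOH).
Titrant: 1x + 1y = 7.087 × 10^-3;  mass: 23.95x + 40.00y = 0.2226
Solving, x = 3.793 × 10^-3 mol, y = 3.294 × 10^-3 mol
mass of LiOH = 3.793 × 10^-3 × 23.95 = 0.09083 g

0.09083 g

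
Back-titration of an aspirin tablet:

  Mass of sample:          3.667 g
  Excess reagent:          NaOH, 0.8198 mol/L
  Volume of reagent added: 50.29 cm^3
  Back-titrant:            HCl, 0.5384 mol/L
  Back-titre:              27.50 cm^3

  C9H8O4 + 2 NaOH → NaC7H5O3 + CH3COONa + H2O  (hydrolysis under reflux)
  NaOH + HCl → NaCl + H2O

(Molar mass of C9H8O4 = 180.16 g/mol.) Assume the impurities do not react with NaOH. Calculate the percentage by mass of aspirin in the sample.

n(NaOH) added = 0.05029 × 0.8198 = 0.04123 mol
n(HCl) used in back-titration = 0.02750 × 0.5384 = 0.01481 mol
n(NaOH) left over = 0.01481 mol (1:1 ratio)
n(NaOH) consumed by analyte = 0.04123 − 0.01481 = 0.02642 mol
From the 1:2 ratio, n(C9H8O4) = 1/2 × 0.02642 = 0.01321 mol
mass of C9H8O4 = 0.01321 × 180.16 = 2.380 g
% C9H8O4 = 2.380 / 3.667 × 100 = 64.91 %

64.91 %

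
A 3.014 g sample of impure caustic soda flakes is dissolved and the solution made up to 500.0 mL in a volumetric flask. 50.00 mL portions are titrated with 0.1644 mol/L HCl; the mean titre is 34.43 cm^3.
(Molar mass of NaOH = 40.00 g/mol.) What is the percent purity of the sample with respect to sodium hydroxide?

75.12 %

NaOH + HCl → NaCl + H2O
n(HCl) per titration = 0.03443 × 0.1644 = 5.660 × 10^-3 mol
n(NaOH) in each aliquot = 5.660 × 10^-3 mol (1:1 ratio)
n(NaOH) in the whole flask = 5.660 × 10^-3 × 500.0/50.00 = 0.05660 mol
mass of NaOH = 0.05660 × 40.00 = 2.264 g
% NaOH = 2.264 / 3.014 × 100 = 75.12 %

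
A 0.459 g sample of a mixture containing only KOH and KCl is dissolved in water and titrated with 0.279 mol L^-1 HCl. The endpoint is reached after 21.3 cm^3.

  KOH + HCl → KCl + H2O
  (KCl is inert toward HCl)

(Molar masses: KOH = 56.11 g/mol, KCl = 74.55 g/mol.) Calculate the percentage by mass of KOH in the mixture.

n(HCl) = 0.0213 × 0.279 = 5.94 × 10^-3 mol
Let x = n(KOH), y = n(KCl).
Titrant: 1x = 5.94 × 10^-3;  mass: 56.11x + 74.55y = 0.459
Solving, x = 5.94 × 10^-3 mol, y = 1.68 × 10^-3 mol
mass of KOH = 5.94 × 10^-3 × 56.11 = 0.333 g
% KOH = 0.333 / 0.459 × 100 = 72.6 %

72.6 %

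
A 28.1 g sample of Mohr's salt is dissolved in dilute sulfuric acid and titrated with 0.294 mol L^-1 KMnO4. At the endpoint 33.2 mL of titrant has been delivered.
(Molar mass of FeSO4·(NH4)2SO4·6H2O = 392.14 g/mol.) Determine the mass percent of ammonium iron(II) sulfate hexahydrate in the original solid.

68.1 %

MnO4^- + 5 Fe^2+ + 8 H^+ → Mn^2+ + 5 Fe^3+ + 4 H2O
n(KMnO4) = 0.0332 L × 0.294 mol/L = 9.76 × 10^-3 mol
From the 5:1 ratio, n(FeSO4·(NH4)2SO4·6H2O) = 5/1 × 9.76 × 10^-3 = 0.0488 mol
mass of FeSO4·(NH4)2SO4·6H2O = 0.0488 × 392.14 g/mol = 19.1 g
% FeSO4·(NH4)2SO4·6H2O = 19.1 / 28.1 × 100 = 68.1 %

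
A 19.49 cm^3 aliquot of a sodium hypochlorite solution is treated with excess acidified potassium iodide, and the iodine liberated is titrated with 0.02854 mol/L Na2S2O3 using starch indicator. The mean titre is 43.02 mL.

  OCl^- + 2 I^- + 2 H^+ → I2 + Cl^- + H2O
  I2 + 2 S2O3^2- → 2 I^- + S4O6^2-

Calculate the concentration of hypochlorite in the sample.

n(S2O3^2-) = 0.04302 × 0.02854 = 1.228 × 10^-3 mol
n(I2) = n(S2O3^2-)/2 = 6.139 × 10^-4 mol
n(OCl^-) in the aliquot = 6.139 × 10^-4 mol (1:1 ratio)
[OCl^-] = 6.139 × 10^-4 / 0.01949 = 0.03150 mol/L

0.03150 mol/L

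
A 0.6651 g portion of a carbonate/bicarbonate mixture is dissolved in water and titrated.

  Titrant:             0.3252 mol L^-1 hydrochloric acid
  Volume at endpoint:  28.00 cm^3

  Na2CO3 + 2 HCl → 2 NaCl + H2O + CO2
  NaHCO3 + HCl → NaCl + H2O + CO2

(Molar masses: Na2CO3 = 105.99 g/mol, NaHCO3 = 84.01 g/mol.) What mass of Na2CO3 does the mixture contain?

0.1706 g

n(HCl) = 0.02800 × 0.3252 = 9.106 × 10^-3 mol
Let x = n(Na2CO3), y = n(NaHCO3).
Titrant: 2x + 1y = 9.106 × 10^-3;  mass: 105.99x + 84.01y = 0.6651
Solving, x = 1.610 × 10^-3 mol, y = 5.886 × 10^-3 mol
mass of Na2CO3 = 1.610 × 10^-3 × 105.99 = 0.1706 g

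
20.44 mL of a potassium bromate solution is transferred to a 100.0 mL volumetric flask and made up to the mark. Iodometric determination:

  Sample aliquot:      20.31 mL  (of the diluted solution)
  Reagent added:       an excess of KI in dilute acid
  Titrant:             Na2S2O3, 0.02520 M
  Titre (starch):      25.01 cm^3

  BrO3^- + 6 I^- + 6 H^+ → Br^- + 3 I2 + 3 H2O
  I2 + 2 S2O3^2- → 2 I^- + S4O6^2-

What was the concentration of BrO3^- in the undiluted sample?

0.02530 M

n(S2O3^2-) = 0.02501 × 0.02520 = 6.303 × 10^-4 mol
n(I2) = n(S2O3^2-)/2 = 3.151 × 10^-4 mol
From the 1:3 ratio, n(BrO3^-) in the aliquot = 1/3 × 3.151 × 10^-4 = 1.050 × 10^-4 mol
[BrO3^-]_dilute = 1.050 × 10^-4 / 0.02031 = 0.005172 mol/L
[BrO3^-]_original = 0.005172 × 100.0/20.44 = 0.02530 mol/L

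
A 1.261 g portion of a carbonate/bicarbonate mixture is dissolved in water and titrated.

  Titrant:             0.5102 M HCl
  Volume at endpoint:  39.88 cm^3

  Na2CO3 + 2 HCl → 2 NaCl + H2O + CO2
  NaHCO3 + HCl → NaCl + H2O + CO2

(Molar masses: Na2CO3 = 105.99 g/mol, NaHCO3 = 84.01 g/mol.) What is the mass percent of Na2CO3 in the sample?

60.75 %

n(HCl) = 0.03988 × 0.5102 = 0.02035 mol
Let x = n(Na2CO3), y = n(NaHCO3).
Titrant: 2x + 1y = 0.02035;  mass: 105.99x + 84.01y = 1.261
Solving, x = 7.228 × 10^-3 mol, y = 5.891 × 10^-3 mol
mass of Na2CO3 = 7.228 × 10^-3 × 105.99 = 0.7661 g
% Na2CO3 = 0.7661 / 1.261 × 100 = 60.75 %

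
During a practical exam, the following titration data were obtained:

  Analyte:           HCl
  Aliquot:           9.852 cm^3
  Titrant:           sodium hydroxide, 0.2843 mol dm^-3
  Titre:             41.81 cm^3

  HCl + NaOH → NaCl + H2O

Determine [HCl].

1.207 mol/L

n(NaOH) = 0.04181 L × 0.2843 mol/L = 0.01189 mol
n(HCl) = 0.01189 mol (1:1 mole ratio)
[HCl] = 0.01189 mol / 0.009852 L = 1.207 mol/L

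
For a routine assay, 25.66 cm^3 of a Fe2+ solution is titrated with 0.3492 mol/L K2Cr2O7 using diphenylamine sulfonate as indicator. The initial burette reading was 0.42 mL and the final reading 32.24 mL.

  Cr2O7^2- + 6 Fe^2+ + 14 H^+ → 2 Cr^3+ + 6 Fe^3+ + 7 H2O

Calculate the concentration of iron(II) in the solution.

n(K2Cr2O7) = 0.03182 L × 0.3492 mol/L = 0.01111 mol
From the 6:1 mole ratio, n(Fe2+) = 6/1 × 0.01111 = 0.06667 mol
[Fe2+] = 0.06667 mol / 0.02566 L = 2.598 mol/L

2.598 mol/L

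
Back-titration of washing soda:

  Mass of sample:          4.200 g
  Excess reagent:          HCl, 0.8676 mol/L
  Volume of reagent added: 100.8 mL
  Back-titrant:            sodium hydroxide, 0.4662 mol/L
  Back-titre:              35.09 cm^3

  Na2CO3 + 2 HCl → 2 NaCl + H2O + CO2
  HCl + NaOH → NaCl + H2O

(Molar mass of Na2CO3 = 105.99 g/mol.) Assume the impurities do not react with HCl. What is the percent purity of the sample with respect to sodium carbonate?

89.71 %

n(HCl) added = 0.1008 × 0.8676 = 0.08745 mol
n(NaOH) used in back-titration = 0.03509 × 0.4662 = 0.01636 mol
n(HCl) left over = 0.01636 mol (1:1 ratio)
n(HCl) consumed by analyte = 0.08745 − 0.01636 = 0.07110 mol
From the 1:2 ratio, n(Na2CO3) = 1/2 × 0.07110 = 0.03555 mol
mass of Na2CO3 = 0.03555 × 105.99 = 3.768 g
% Na2CO3 = 3.768 / 4.200 × 100 = 89.71 %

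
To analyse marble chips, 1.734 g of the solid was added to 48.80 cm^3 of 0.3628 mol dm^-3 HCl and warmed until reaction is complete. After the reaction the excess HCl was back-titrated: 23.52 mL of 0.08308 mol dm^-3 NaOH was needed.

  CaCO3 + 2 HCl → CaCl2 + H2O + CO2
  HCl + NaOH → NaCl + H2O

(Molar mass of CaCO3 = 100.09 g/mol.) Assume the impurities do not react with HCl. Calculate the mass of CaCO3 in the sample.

0.7882 g

n(HCl) added = 0.04880 × 0.3628 = 0.01770 mol
n(NaOH) used in back-titration = 0.02352 × 0.08308 = 1.954 × 10^-3 mol
n(HCl) left over = 1.954 × 10^-3 mol (1:1 ratio)
n(HCl) consumed by analyte = 0.01770 − 1.954 × 10^-3 = 0.01575 mol
From the 1:2 ratio, n(CaCO3) = 1/2 × 0.01575 = 7.875 × 10^-3 mol
mass of CaCO3 = 7.875 × 10^-3 × 100.09 = 0.7882 g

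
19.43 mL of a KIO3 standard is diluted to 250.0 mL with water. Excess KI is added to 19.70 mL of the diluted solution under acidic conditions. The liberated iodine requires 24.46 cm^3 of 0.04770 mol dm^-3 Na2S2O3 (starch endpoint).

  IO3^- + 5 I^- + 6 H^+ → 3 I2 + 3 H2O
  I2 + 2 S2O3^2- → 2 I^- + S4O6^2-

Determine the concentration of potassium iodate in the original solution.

n(S2O3^2-) = 0.02446 × 0.04770 = 1.167 × 10^-3 mol
n(I2) = n(S2O3^2-)/2 = 5.834 × 10^-4 mol
From the 1:3 ratio, n(IO3^-) in the aliquot = 1/3 × 5.834 × 10^-4 = 1.945 × 10^-4 mol
[IO3^-]_dilute = 1.945 × 10^-4 / 0.01970 = 0.009871 mol/L
[IO3^-]_original = 0.009871 × 250.0/19.43 = 0.1270 mol/L

0.1270 mol/L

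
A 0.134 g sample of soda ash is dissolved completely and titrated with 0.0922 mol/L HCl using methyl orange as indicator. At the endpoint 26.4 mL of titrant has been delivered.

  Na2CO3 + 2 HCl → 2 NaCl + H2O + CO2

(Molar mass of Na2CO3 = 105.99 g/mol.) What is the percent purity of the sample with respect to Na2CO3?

n(HCl) = 0.0264 L × 0.0922 mol/L = 2.43 × 10^-3 mol
From the 1:2 ratio, n(Na2CO3) = 1/2 × 2.43 × 10^-3 = 1.22 × 10^-3 mol
mass of Na2CO3 = 1.22 × 10^-3 × 105.99 g/mol = 0.129 g
% Na2CO3 = 0.129 / 0.134 × 100 = 96.3 %

96.3 %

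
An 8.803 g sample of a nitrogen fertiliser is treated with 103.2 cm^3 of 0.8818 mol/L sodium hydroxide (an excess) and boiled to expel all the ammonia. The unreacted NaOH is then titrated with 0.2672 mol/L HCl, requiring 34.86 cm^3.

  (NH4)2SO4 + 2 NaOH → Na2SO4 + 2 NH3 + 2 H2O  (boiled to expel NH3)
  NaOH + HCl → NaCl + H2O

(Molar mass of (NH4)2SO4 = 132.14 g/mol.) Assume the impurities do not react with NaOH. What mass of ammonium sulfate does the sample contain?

n(NaOH) added = 0.1032 × 0.8818 = 0.09100 mol
n(HCl) used in back-titration = 0.03486 × 0.2672 = 9.315 × 10^-3 mol
n(NaOH) left over = 9.315 × 10^-3 mol (1:1 ratio)
n(NaOH) consumed by analyte = 0.09100 − 9.315 × 10^-3 = 0.08169 mol
From the 1:2 ratio, n((NH4)2SO4) = 1/2 × 0.08169 = 0.04084 mol
mass of (NH4)2SO4 = 0.04084 × 132.14 = 5.397 g

5.397 g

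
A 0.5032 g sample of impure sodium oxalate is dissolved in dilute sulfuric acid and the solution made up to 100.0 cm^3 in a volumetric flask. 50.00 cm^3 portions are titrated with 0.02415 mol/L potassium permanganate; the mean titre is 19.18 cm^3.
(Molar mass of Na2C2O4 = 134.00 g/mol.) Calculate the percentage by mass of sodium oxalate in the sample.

61.67 %

2 MnO4^- + 5 C2O4^2- + 16 H^+ → 2 Mn^2+ + 10 CO2 + 8 H2O
n(KMnO4) per titration = 0.01918 × 0.02415 = 4.632 × 10^-4 mol
From the 5:2 ratio, n(Na2C2O4) in each aliquot = 5/2 × 4.632 × 10^-4 = 1.158 × 10^-3 mol
n(Na2C2O4) in the whole flask = 1.158 × 10^-3 × 100.0/50.00 = 2.316 × 10^-3 mol
mass of Na2C2O4 = 2.316 × 10^-3 × 134.00 = 0.3103 g
% Na2C2O4 = 0.3103 / 0.5032 × 100 = 61.67 %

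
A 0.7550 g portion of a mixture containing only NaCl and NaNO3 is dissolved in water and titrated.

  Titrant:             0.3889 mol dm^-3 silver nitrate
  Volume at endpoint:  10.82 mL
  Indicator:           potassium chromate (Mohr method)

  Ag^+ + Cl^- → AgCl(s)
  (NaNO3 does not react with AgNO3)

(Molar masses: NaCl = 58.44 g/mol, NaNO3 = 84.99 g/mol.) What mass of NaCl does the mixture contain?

0.2459 g

n(AgNO3) = 0.01082 × 0.3889 = 4.208 × 10^-3 mol
Let x = n(NaCl), y = n(NaNO3).
Titrant: 1x = 4.208 × 10^-3;  mass: 58.44x + 84.99y = 0.7550
Solving, x = 4.208 × 10^-3 mol, y = 5.990 × 10^-3 mol
mass of NaCl = 4.208 × 10^-3 × 58.44 = 0.2459 g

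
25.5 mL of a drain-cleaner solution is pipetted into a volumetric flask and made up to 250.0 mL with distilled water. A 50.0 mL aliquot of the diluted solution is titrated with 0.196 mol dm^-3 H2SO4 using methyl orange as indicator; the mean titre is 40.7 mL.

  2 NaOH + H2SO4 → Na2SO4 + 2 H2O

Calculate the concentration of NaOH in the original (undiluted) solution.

n(H2SO4) = 0.0407 × 0.196 = 7.98 × 10^-3 mol
From the 2:1 ratio, n(NaOH) in the aliquot = 2/1 × 7.98 × 10^-3 = 0.0160 mol
[NaOH]_dilute = 0.0160 / 0.0500 = 0.319 mol/L
Dilution factor = 250.0 / 25.5 = 9.804
[NaOH]_stock = 0.319 × 9.804 = 3.13 mol/L

3.13 mol/L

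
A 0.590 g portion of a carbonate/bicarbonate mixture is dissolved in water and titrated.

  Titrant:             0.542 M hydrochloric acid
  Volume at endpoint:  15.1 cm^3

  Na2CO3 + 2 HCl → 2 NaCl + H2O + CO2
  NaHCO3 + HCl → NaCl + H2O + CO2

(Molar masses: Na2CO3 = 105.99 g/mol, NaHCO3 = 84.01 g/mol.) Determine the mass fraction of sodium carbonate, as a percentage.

n(HCl) = 0.0151 × 0.542 = 8.18 × 10^-3 mol
Let x = n(Na2CO3), y = n(NaHCO3).
Titrant: 2x + 1y = 8.18 × 10^-3;  mass: 105.99x + 84.01y = 0.590
Solving, x = 1.57 × 10^-3 mol, y = 5.04 × 10^-3 mol
mass of Na2CO3 = 1.57 × 10^-3 × 105.99 = 0.167 g
% Na2CO3 = 0.167 / 0.590 × 100 = 28.3 %

28.3 %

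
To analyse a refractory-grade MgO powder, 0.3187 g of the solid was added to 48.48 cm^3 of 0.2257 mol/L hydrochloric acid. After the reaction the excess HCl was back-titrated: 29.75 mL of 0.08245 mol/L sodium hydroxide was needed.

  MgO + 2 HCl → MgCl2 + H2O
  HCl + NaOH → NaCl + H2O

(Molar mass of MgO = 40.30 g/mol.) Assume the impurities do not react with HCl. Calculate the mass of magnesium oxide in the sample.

n(HCl) added = 0.04848 × 0.2257 = 0.01094 mol
n(NaOH) used in back-titration = 0.02975 × 0.08245 = 2.453 × 10^-3 mol
n(HCl) left over = 2.453 × 10^-3 mol (1:1 ratio)
n(HCl) consumed by analyte = 0.01094 − 2.453 × 10^-3 = 8.489 × 10^-3 mol
From the 1:2 ratio, n(MgO) = 1/2 × 8.489 × 10^-3 = 4.245 × 10^-3 mol
mass of MgO = 4.245 × 10^-3 × 40.30 = 0.1711 g

0.1711 g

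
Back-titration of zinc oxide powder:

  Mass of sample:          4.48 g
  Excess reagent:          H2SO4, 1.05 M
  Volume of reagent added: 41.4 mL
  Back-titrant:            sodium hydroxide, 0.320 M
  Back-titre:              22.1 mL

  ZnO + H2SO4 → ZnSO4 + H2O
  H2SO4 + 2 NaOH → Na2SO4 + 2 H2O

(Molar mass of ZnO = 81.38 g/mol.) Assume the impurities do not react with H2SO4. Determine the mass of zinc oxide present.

n(H2SO4) added = 0.0414 × 1.05 = 0.0435 mol
n(NaOH) used in back-titration = 0.0221 × 0.320 = 7.07 × 10^-3 mol
From the 1:2 ratio, n(H2SO4) left over = 1/2 × 7.07 × 10^-3 = 3.54 × 10^-3 mol
n(H2SO4) consumed by analyte = 0.0435 − 3.54 × 10^-3 = 0.0399 mol
n(ZnO) = 0.0399 mol (1:1 ratio)
mass of ZnO = 0.0399 × 81.38 = 3.25 g

3.25 g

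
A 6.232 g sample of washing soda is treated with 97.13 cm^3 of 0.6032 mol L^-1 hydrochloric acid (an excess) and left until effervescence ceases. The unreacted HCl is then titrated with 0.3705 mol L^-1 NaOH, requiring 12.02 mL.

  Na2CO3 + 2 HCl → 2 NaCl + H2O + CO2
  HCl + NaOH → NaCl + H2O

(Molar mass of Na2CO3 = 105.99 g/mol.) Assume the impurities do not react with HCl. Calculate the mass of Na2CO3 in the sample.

n(HCl) added = 0.09713 × 0.6032 = 0.05859 mol
n(NaOH) used in back-titration = 0.01202 × 0.3705 = 4.453 × 10^-3 mol
n(HCl) left over = 4.453 × 10^-3 mol (1:1 ratio)
n(HCl) consumed by analyte = 0.05859 − 4.453 × 10^-3 = 0.05414 mol
From the 1:2 ratio, n(Na2CO3) = 1/2 × 0.05414 = 0.02707 mol
mass of Na2CO3 = 0.02707 × 105.99 = 2.869 g

2.869 g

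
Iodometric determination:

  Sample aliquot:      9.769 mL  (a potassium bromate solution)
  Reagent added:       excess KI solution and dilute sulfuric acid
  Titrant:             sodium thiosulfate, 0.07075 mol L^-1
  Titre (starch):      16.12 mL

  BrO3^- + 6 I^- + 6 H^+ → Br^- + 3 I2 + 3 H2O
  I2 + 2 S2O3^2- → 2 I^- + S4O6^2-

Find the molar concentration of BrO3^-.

0.01946 mol/L

n(S2O3^2-) = 0.01612 × 0.07075 = 1.140 × 10^-3 mol
n(I2) = n(S2O3^2-)/2 = 5.702 × 10^-4 mol
From the 1:3 ratio, n(BrO3^-) in the aliquot = 1/3 × 5.702 × 10^-4 = 1.901 × 10^-4 mol
[BrO3^-] = 1.901 × 10^-4 / 0.009769 = 0.01946 mol/L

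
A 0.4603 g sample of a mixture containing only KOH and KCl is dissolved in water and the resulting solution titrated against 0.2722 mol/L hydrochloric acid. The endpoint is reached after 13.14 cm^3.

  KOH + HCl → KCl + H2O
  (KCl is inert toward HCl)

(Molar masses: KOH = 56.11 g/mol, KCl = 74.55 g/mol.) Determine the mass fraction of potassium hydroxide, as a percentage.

43.60 %

n(HCl) = 0.01314 × 0.2722 = 3.577 × 10^-3 mol
Let x = n(KOH), y = n(KCl).
Titrant: 1x = 3.577 × 10^-3;  mass: 56.11x + 74.55y = 0.4603
Solving, x = 3.577 × 10^-3 mol, y = 3.482 × 10^-3 mol
mass of KOH = 3.577 × 10^-3 × 56.11 = 0.2007 g
% KOH = 0.2007 / 0.4603 × 100 = 43.60 %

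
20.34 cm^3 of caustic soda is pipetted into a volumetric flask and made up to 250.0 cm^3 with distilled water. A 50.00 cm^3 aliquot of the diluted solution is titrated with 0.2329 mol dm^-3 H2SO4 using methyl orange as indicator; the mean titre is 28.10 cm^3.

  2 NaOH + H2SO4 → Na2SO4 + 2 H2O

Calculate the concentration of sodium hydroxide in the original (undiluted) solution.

n(H2SO4) = 0.02810 × 0.2329 = 6.544 × 10^-3 mol
From the 2:1 ratio, n(NaOH) in the aliquot = 2/1 × 6.544 × 10^-3 = 0.01309 mol
[NaOH]_dilute = 0.01309 / 0.05000 = 0.2618 mol/L
Dilution factor = 250.0 / 20.34 = 12.29
[NaOH]_stock = 0.2618 × 12.29 = 3.218 mol/L

3.218 mol/L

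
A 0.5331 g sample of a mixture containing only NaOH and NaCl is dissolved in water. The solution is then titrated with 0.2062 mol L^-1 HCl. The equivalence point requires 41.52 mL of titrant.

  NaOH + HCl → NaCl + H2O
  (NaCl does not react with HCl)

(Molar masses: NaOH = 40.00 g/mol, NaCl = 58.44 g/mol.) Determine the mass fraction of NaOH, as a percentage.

64.24 %

n(HCl) = 0.04152 × 0.2062 = 8.561 × 10^-3 mol
Let x = n(NaOH), y = n(NaCl).
Titrant: 1x = 8.561 × 10^-3;  mass: 40.00x + 58.44y = 0.5331
Solving, x = 8.561 × 10^-3 mol, y = 3.262 × 10^-3 mol
mass of NaOH = 8.561 × 10^-3 × 40.00 = 0.3425 g
% NaOH = 0.3425 / 0.5331 × 100 = 64.24 %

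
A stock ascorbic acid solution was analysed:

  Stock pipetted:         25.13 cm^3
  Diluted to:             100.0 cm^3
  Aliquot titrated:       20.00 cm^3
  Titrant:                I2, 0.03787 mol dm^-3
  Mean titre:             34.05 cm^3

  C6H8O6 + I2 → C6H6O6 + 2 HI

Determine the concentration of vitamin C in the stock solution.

n(I2) = 0.03405 × 0.03787 = 1.289 × 10^-3 mol
n(C6H8O6) in the aliquot = 1.289 × 10^-3 mol (1:1 ratio)
[C6H8O6]_dilute = 1.289 × 10^-3 / 0.02000 = 0.06447 mol/L
Dilution factor = 100.0 / 25.13 = 3.979
[C6H8O6]_stock = 0.06447 × 3.979 = 0.2566 mol/L

0.2566 mol/L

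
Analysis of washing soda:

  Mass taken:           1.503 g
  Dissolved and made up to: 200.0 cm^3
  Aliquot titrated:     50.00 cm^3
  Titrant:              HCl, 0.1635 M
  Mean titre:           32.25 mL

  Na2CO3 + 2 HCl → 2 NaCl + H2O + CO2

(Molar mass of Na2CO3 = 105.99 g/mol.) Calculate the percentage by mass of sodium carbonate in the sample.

n(HCl) per titration = 0.03225 × 0.1635 = 5.273 × 10^-3 mol
From the 1:2 ratio, n(Na2CO3) in each aliquot = 1/2 × 5.273 × 10^-3 = 2.636 × 10^-3 mol
n(Na2CO3) in the whole flask = 2.636 × 10^-3 × 200.0/50.00 = 0.01055 mol
mass of Na2CO3 = 0.01055 × 105.99 = 1.118 g
% Na2CO3 = 1.118 / 1.503 × 100 = 74.37 %

74.37 %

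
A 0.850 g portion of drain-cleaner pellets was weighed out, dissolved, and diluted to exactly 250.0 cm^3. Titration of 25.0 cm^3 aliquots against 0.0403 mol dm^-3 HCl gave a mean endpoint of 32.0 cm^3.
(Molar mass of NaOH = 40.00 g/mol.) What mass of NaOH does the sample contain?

NaOH + HCl → NaCl + H2O
n(HCl) per titration = 0.0320 × 0.0403 = 1.29 × 10^-3 mol
n(NaOH) in each aliquot = 1.29 × 10^-3 mol (1:1 ratio)
n(NaOH) in the whole flask = 1.29 × 10^-3 × 250.0/25.0 = 0.0129 mol
mass of NaOH = 0.0129 × 40.00 = 0.516 g

0.516 g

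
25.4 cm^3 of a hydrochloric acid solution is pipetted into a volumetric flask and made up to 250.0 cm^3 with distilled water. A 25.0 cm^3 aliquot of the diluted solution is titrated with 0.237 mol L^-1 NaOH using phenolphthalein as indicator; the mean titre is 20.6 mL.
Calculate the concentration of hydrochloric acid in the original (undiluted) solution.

1.92 mol/L

HCl + NaOH → NaCl + H2O
n(NaOH) = 0.0206 × 0.237 = 4.88 × 10^-3 mol
n(HCl) in the aliquot = 4.88 × 10^-3 mol (1:1 ratio)
[HCl]_dilute = 4.88 × 10^-3 / 0.0250 = 0.195 mol/L
Dilution factor = 250.0 / 25.4 = 9.843
[HCl]_stock = 0.195 × 9.843 = 1.92 mol/L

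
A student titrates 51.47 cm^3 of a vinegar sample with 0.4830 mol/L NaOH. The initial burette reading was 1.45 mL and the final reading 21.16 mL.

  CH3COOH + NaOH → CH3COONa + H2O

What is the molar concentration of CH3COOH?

n(NaOH) = 0.01971 L × 0.4830 mol/L = 9.520 × 10^-3 mol
n(CH3COOH) = 9.520 × 10^-3 mol (1:1 mole ratio)
[CH3COOH] = 9.520 × 10^-3 mol / 0.05147 L = 0.1850 mol/L

0.1850 mol/L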